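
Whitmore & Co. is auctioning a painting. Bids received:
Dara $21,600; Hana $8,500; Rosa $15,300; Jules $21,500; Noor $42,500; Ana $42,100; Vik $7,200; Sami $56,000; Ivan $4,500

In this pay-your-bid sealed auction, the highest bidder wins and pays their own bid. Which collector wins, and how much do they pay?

Sorting bids: 56,000 (Sami) > 42,500 (Noor) > 42,100 (Ana) > 21,600 (Dara) > 21,500 (Jules) > 15,300 (Rosa) > …
Sami has the highest bid and pays exactly that: $56,000.

Sami pays $56,000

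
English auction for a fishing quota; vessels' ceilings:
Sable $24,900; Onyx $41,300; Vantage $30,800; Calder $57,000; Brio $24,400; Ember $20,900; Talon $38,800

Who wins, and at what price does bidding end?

Sorting limits: 57,000 (Calder) > 41,300 (Onyx) > 38,800 (Talon) > 30,800 (Vantage) > 24,900 (Sable) > 24,400 (Brio) > …
Bidding ends when Onyx exits at $41,300; Calder takes it.

Calder wins at $41,300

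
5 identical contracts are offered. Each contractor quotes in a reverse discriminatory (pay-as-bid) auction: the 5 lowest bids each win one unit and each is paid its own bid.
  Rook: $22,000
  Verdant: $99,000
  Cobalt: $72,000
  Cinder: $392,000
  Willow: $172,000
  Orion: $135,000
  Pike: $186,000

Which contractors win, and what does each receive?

Rook $22,000, Cobalt $72,000, Verdant $99,000, Orion $135,000, Willow $172,000

Bids ranked low→high: 22,000 (Rook), 72,000 (Cobalt), 99,000 (Verdant), 135,000 (Orion), 172,000 (Willow), 186,000 (Pike), 392,000 (Cinder)
Winners (5 units): Rook, Cobalt, Verdant, Orion, Willow.
Each winner is paid its own bid: Rook $22,000, Cobalt $72,000, Verdant $99,000, Orion $135,000, Willow $172,000.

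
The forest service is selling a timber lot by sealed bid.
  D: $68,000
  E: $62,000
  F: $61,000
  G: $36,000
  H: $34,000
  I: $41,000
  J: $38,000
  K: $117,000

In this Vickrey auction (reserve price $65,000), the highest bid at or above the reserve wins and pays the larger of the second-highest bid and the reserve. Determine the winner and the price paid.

K pays $68,000

Vickrey auction (reserve price $65,000): the highest bid at or above the reserve wins and pays the larger of the second-highest bid and the reserve.
Bids ranked: 117,000 (K) > 68,000 (D) > 62,000 (E) > 61,000 (F) > 41,000 (I) > 38,000 (J) > …
Highest eligible bid: K at $117,000.
max(second-highest $68,000, reserve $65,000) = $68,000; the reserve does not bind.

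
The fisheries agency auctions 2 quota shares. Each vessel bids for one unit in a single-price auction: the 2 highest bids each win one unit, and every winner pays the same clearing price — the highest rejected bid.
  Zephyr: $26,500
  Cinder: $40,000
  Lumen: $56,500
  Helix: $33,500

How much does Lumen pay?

Lumen pays $33,500

Ordering the bids: 56,500 (Lumen), 40,000 (Cinder), 33,500 (Helix), 26,500 (Zephyr)
The 2 highest are Lumen, Cinder.
Clearing price = highest rejected bid = $33,500.
Lumen wins → pays $33,500.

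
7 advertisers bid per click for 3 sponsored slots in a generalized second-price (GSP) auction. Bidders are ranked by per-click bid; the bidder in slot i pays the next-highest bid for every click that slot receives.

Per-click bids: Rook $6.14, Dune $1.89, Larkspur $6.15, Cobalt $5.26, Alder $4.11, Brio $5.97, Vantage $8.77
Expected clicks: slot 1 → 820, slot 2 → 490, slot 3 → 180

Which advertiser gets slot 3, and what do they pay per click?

Ranked by bid: $8.77 (Vantage) > $6.15 (Larkspur) > $6.14 (Rook) > $5.97 (Brio) > …
Slot 3 goes to the third-ranked bidder, Rook, who pays the next bid down: $5.97/click.

Rook; $5.97 per click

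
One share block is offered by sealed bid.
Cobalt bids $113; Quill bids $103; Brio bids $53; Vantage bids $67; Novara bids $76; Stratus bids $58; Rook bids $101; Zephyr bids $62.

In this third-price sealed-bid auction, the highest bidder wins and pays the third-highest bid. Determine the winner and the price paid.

Cobalt pays $101

Third-price sealed-bid auction: the highest bidder wins and pays the third-highest bid.
Bids ranked: 113 (Cobalt) > 103 (Quill) > 101 (Rook) > 76 (Novara) > 67 (Vantage) > 62 (Zephyr) > …
Cobalt is highest; pays the third-highest bid, $101.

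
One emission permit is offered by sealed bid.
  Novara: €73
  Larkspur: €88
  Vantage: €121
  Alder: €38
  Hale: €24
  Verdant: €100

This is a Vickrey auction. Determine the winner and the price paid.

Vantage pays €100

Sorting bids: 121 (Vantage) > 100 (Verdant) > 88 (Larkspur) > 73 (Novara) > 38 (Alder) > 24 (Hale)
Vantage is highest; pays the second-highest bid, €100.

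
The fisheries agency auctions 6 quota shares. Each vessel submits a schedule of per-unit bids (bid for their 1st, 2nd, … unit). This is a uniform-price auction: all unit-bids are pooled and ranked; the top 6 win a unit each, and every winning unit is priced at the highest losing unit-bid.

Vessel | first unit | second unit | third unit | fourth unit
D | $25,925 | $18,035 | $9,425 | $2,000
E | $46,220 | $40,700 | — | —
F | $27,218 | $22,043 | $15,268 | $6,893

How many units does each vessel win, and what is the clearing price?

D 2, E 2, F 2; clearing price $15,268

Merging the schedules and taking the best 6: 46,220 (E-1), 40,700 (E-2), 27,218 (F-1), 25,925 (D-1), 22,043 (F-2), 18,035 (D-2)
First bid not allocated: $15,268.
Allocation: D 2, E 2, F 2.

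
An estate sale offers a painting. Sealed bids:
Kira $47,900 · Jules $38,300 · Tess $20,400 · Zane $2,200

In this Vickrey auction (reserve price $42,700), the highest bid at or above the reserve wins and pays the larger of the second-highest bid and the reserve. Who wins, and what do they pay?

Kira pays $42,700

Sorting bids: 47,900 (Kira) > 38,300 (Jules) > 20,400 (Tess) > 2,200 (Zane)
Highest eligible bid: Kira at $47,900.
Second-highest bid $38,300 is below the reserve $42,700, so the reserve binds → payment $42,700.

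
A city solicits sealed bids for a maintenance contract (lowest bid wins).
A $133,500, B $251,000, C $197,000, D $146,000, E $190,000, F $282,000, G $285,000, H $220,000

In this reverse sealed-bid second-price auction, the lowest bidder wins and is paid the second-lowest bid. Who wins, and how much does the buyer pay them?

A is paid $146,000

Rule: the lowest bidder wins and is paid the second-lowest bid.
Bids ranked: 133,500 (A) < 146,000 (D) < 190,000 (E) < 197,000 (C) < 220,000 (H) < 251,000 (B) < …
A wins with the lowest bid; price is set by the runner-up at $146,000.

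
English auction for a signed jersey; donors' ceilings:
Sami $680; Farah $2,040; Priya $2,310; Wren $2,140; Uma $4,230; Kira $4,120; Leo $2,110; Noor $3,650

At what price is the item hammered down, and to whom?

Limits in order: 4,230 (Uma) > 4,120 (Kira) > 3,650 (Noor) > 2,310 (Priya) > 2,140 (Wren) > 2,110 (Leo) > …
Kira is the last rival to drop out, at $4,120; Uma remains and wins at that price.

Uma wins at $4,120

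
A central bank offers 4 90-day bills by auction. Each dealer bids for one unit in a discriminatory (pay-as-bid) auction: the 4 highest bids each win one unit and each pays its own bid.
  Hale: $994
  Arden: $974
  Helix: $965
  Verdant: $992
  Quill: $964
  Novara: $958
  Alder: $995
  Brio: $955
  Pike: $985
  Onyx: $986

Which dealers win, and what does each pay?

Ordering the bids: 995 (Alder), 994 (Hale), 992 (Verdant), 986 (Onyx), 985 (Pike), 974 (Arden), …
Winners (4 units): Alder, Hale, Verdant, Onyx.
Each winner pays its own bid: Alder $995, Hale $994, Verdant $992, Onyx $986.

Alder $995, Hale $994, Verdant $992, Onyx $986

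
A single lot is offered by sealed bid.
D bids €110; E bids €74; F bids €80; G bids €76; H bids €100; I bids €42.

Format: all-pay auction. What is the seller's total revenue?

Total revenue: €482

All-pay auction: the highest bidder wins the item, but every bidder pays their own bid.
Sorting bids: 110 (D) > 100 (H) > 80 (F) > 76 (G) > 74 (E) > 42 (I)
D wins with the top bid; all bids are sunk regardless.
Every bidder forfeits their bid regardless of winning.
Revenue = 110 + 74 + 80 + 76 + 100 + 42 = €482.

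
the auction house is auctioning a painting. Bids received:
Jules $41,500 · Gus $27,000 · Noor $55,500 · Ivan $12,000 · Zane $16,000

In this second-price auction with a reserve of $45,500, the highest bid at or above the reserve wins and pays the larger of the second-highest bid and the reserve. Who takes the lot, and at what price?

Bids ranked: 55,500 (Noor) > 41,500 (Jules) > 27,000 (Gus) > 16,000 (Zane) > 12,000 (Ivan)
Noor has the top bid at or above the reserve ($55,500).
max(second-highest $41,500, reserve $45,500) = $45,500.

Noor pays $45,500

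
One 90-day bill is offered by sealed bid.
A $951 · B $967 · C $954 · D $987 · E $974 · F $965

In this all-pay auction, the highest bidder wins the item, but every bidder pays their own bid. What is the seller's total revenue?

Bids in order: 987 (D) > 974 (E) > 967 (B) > 965 (F) > 954 (C) > 951 (A)
D wins with the top bid; all bids are sunk regardless.
Every bidder forfeits their bid regardless of winning.
Revenue = 951 + 967 + 954 + 987 + 974 + 965 = $5,798.

Total revenue: $5,798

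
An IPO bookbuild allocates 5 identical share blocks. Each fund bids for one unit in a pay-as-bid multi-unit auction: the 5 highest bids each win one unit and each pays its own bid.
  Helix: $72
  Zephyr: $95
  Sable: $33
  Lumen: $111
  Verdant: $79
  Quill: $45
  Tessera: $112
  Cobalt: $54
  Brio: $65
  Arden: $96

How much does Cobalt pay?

Sorting: 112 (Tessera), 111 (Lumen), 96 (Arden), 95 (Zephyr), 79 (Verdant), 72 (Helix), 65 (Brio), …
Winners (5 units): Tessera, Lumen, Arden, Zephyr, Verdant.
Cobalt does not win → $0.

Cobalt pays $0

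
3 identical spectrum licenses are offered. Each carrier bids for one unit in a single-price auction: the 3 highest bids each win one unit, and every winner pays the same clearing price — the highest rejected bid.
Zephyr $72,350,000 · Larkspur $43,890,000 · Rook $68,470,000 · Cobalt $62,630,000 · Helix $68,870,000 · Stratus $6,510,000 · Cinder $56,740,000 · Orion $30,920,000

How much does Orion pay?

Sorting: 72,350,000 (Zephyr), 68,870,000 (Helix), 68,470,000 (Rook), 62,630,000 (Cobalt), 56,740,000 (Cinder), …
Winners (3 units): Zephyr, Helix, Rook.
Clearing price = highest rejected bid = $62,630,000.
Orion does not win → pays $0.

Orion pays $0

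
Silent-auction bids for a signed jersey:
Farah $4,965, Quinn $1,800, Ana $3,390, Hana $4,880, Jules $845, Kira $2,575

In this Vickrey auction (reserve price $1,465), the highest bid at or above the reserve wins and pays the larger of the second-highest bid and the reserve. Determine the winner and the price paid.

Bids in order: 4,965 (Farah) > 4,880 (Hana) > 3,390 (Ana) > 2,575 (Kira) > 1,800 (Quinn) > 845 (Jules)
Farah has the top bid at or above the reserve ($4,965).
max(second-highest $4,880, reserve $1,465) = $4,880; the reserve does not bind.

Farah pays $4,880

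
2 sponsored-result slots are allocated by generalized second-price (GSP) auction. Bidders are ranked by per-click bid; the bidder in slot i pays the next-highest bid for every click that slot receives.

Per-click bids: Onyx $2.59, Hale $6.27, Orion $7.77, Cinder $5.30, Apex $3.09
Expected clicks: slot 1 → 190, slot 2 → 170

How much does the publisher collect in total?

Per-click bids in order: $7.77 (Orion) > $6.27 (Hale) > $5.30 (Cinder) > …
Slot 1: Orion pays $6.27 × 190 = $1191.30
Slot 2: Hale pays $5.30 × 170 = $901.00
Total = $2092.30

Total revenue: $2092.30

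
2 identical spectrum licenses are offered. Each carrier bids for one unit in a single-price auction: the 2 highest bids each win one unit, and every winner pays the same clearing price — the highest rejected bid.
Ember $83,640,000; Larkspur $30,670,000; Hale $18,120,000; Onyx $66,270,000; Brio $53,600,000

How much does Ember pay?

Ember pays $53,600,000

Ordering the bids: 83,640,000 (Ember), 66,270,000 (Onyx), 53,600,000 (Brio), 30,670,000 (Larkspur), …
Top 2: Ember, Onyx.
Highest unsuccessful bid: $53,600,000 → clearing price.
Ember wins → pays $53,600,000.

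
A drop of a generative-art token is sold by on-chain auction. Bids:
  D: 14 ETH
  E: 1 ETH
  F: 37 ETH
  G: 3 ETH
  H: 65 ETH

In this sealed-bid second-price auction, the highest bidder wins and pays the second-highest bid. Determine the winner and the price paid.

H pays 37 ETH

Sealed-bid second-price auction: the highest bidder wins and pays the second-highest bid.
Bids ranked: 65 (H) > 37 (F) > 14 (D) > 3 (G) > 1 (E)
Second-price: H pays F's bid of 37 ETH.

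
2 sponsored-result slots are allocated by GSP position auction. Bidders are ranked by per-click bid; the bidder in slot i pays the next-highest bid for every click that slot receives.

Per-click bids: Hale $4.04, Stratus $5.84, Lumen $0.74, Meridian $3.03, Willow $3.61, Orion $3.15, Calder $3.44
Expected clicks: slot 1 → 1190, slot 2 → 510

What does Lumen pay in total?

Lumen pays $0.00

Per-click bids in order: $5.84 (Stratus) > $4.04 (Hale) > $3.61 (Willow) > …
Lumen ranks below slot 2 → no slot, pays nothing.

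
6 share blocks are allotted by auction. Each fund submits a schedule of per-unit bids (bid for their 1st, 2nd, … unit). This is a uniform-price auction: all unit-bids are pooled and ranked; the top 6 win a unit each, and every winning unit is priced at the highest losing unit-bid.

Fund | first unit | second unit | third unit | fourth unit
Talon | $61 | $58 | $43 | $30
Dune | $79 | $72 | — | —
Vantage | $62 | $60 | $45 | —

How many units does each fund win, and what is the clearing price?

Dune 2, Talon 2, Vantage 2; clearing price $45

All unit-bids, highest first — top 6: 79 (Dune-1), 72 (Dune-2), 62 (Vantage-1), 61 (Talon-1), 60 (Vantage-2), 58 (Talon-2)
The (k+1)-th unit-bid is $45.
Allocation: Dune 2, Talon 2, Vantage 2.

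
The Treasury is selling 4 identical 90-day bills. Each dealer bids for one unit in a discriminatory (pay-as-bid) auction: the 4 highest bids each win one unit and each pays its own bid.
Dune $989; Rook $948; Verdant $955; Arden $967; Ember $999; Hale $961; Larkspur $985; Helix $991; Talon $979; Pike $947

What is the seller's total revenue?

Ordering the bids: 999 (Ember), 991 (Helix), 989 (Dune), 985 (Larkspur), 979 (Talon), 967 (Arden), …
Winners (4 units): Ember, Helix, Dune, Larkspur.
Total revenue = 999 + 991 + 989 + 985 = $3,964.

Total revenue: $3,964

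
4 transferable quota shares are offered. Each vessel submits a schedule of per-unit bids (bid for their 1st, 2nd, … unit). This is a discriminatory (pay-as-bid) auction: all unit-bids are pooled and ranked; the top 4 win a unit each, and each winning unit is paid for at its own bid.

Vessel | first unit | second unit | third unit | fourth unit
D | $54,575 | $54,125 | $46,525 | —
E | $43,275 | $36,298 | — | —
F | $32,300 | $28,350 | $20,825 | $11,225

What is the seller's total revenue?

Total revenue: $198,500

Merging the schedules and taking the best 4: 54,575 (D-1), 54,125 (D-2), 46,525 (D-3), 43,275 (E-1)
Next rejected bid: $36,298 (not a price — pay-as-bid).
Each winning unit pays its own bid.
Revenue = 54,575 + 54,125 + 46,525 + 43,275 = $198,500.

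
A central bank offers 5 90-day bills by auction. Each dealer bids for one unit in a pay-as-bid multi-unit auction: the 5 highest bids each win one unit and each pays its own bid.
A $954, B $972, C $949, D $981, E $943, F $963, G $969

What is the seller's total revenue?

Total revenue: $4,839

Ordering the bids: 981 (D), 972 (B), 969 (G), 963 (F), 954 (A), 949 (C), 943 (E)
The 5 highest are D, B, G, F, A.
Total revenue = 981 + 972 + 969 + 963 + 954 = $4,839.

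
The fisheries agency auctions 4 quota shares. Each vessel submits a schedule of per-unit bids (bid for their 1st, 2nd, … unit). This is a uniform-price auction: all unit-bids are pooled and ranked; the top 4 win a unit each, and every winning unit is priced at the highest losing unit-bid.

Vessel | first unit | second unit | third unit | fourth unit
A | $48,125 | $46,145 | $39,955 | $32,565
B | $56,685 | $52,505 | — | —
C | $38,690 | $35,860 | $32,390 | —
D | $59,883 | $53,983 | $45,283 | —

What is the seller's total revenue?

Merging the schedules and taking the best 4: 59,883 (D-1), 56,685 (B-1), 53,983 (D-2), 52,505 (B-2)
Highest rejected unit-bid = $48,125.
Allocation: B 2, D 2. Every unit priced at $48,125.
Revenue = 4 × 48,125 = $192,500.

Total revenue: $192,500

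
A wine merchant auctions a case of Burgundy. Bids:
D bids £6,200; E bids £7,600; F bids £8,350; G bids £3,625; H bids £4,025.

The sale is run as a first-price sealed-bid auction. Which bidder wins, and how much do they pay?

F pays £8,350

Bids ranked: 8,350 (F) > 7,600 (E) > 6,200 (D) > 4,025 (H) > 3,625 (G)
F is highest → pays own bid, £8,350.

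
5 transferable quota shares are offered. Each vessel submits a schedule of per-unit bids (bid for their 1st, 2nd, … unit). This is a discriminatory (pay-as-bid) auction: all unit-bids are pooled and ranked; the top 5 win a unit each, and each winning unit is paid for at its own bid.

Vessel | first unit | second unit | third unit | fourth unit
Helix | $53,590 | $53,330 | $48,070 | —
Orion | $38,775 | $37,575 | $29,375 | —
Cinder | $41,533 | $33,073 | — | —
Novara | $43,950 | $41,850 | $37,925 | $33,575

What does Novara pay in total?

Pooled unit-bids ranked (top 5): 53,590 (Helix-1), 53,330 (Helix-2), 48,070 (Helix-3), 43,950 (Novara-1), 41,850 (Novara-2)
Next rejected bid: $41,533 (not a price — pay-as-bid).
Novara's winning unit-bids: 43,950 + 41,850 = $85,800.

Novara pays $85,800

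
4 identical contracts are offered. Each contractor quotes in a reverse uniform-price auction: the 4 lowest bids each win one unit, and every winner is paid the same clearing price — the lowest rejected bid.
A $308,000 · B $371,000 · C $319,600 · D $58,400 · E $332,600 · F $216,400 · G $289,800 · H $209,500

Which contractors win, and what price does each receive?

Sorting: 58,400 (D), 209,500 (H), 216,400 (F), 289,800 (G), 308,000 (A), 319,600 (C), …
Winners (4 units): D, H, F, G.
Clearing price = lowest rejected bid = $308,000.

D, H, F, G; each is paid $308,000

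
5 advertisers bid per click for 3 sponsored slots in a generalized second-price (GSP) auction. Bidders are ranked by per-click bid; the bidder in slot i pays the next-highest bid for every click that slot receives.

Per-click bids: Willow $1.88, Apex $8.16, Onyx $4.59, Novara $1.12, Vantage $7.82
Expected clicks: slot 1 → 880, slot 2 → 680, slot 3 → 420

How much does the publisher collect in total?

Sorting advertisers: $8.16 (Apex) > $7.82 (Vantage) > $4.59 (Onyx) > $1.88 (Willow) > …
Slot 1: Apex pays $7.82 × 880 = $6881.60
Slot 2: Vantage pays $4.59 × 680 = $3121.20
Slot 3: Onyx pays $1.88 × 420 = $789.60
Total = $10792.40

Total revenue: $10792.40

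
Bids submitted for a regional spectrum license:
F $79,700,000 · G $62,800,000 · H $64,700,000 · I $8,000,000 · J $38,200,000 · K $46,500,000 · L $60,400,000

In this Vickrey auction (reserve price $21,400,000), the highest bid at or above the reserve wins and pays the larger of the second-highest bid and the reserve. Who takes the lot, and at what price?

Bids in order: 79,700,000 (F) > 64,700,000 (H) > 62,800,000 (G) > 60,400,000 (L) > 46,500,000 (K) > 38,200,000 (J) > …
Highest eligible bid: F at $79,700,000.
max(second-highest $64,700,000, reserve $21,400,000) = $64,700,000; the reserve does not bind.

F pays $64,700,000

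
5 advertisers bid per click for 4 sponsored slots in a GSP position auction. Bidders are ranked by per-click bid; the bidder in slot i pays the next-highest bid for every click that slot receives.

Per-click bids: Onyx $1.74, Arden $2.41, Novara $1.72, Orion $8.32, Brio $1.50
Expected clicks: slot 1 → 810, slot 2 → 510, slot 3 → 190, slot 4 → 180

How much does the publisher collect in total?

Total revenue: $3436.30

Ranked by bid: $8.32 (Orion) > $2.41 (Arden) > $1.74 (Onyx) > $1.72 (Novara) > $1.50 (Brio)
Slot 1: Orion pays $2.41 × 810 = $1952.10
Slot 2: Arden pays $1.74 × 510 = $887.40
Slot 3: Onyx pays $1.72 × 190 = $326.80
Slot 4: Novara pays $1.50 × 180 = $270.00
Total = $3436.30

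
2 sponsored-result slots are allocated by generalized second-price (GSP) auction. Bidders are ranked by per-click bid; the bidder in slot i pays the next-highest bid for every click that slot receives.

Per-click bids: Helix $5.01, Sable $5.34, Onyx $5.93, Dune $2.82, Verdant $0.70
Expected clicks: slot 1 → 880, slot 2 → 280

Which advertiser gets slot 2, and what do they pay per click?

Sorting advertisers: $5.93 (Onyx) > $5.34 (Sable) > $5.01 (Helix) > …
Slot 2 goes to the second-ranked bidder, Sable, who pays the next bid down: $5.01/click.

Sable; $5.01 per click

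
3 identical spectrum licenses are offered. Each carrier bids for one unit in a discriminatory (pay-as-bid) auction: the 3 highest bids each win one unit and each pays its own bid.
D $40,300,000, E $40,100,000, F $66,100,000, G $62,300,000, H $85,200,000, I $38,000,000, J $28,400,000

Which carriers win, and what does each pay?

Sorting: 85,200,000 (H), 66,100,000 (F), 62,300,000 (G), 40,300,000 (D), 40,100,000 (E), …
Winners (3 units): H, F, G.
Each winner pays its own bid: H $85,200,000, F $66,100,000, G $62,300,000.

H $85,200,000, F $66,100,000, G $62,300,000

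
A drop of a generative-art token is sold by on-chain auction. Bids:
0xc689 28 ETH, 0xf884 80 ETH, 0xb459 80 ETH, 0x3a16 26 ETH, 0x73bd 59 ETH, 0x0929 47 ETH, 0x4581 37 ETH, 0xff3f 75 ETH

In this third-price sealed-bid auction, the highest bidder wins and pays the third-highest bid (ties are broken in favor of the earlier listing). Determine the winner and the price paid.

Bids in order: 80 (0xf884) > 80 (0xb459) > 75 (0xff3f) > 59 (0x73bd) > 47 (0x0929) > 37 (0x4581) > …
0xf884 and 0xb459 tie at 80 ETH; tie-break gives it to 0xf884.
0xf884 is highest; pays the third-highest bid, 75 ETH.

0xf884 pays 75 ETH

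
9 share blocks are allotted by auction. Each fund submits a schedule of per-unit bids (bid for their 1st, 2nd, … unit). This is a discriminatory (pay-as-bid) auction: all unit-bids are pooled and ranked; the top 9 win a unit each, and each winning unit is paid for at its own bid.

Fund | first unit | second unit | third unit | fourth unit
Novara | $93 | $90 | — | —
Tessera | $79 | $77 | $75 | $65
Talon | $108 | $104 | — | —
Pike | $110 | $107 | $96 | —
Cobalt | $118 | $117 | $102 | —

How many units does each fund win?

Cobalt 3, Novara 1, Pike 3, Talon 2

All unit-bids, highest first — top 9: 118 (Cobalt-1), 117 (Cobalt-2), 110 (Pike-1), 108 (Talon-1), 107 (Pike-2), 104 (Talon-2), 102 (Cobalt-3), 96 (Pike-3), 93 (Novara-1)
Next rejected bid: $90 (not a price — pay-as-bid).
Allocation: Cobalt 3, Novara 1, Pike 3, Talon 2.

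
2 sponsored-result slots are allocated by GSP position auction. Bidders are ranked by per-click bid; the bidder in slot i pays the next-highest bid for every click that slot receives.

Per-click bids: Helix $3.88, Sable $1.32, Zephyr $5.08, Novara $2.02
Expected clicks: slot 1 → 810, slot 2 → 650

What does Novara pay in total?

Ranked by bid: $5.08 (Zephyr) > $3.88 (Helix) > $2.02 (Novara) > …
Novara ranks below slot 2 → no slot, pays nothing.

Novara pays $0.00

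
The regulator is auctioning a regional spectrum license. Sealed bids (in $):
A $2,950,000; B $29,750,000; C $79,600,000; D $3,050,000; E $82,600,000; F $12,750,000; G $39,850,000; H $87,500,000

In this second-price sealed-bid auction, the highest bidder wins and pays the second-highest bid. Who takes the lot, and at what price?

H pays $82,600,000

Second-price sealed-bid auction: the highest bidder wins and pays the second-highest bid.
Bids in order: 87,500,000 (H) > 82,600,000 (E) > 79,600,000 (C) > 39,850,000 (G) > 29,750,000 (B) > 12,750,000 (F) > …
H wins with the highest bid; price is set by the runner-up at $82,600,000.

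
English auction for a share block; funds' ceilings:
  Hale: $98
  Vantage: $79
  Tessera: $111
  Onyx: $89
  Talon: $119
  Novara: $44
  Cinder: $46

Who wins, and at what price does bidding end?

Talon wins at $111

Limits ranked: 119 (Talon) > 111 (Tessera) > 98 (Hale) > 89 (Onyx) > 79 (Vantage) > 46 (Cinder) > …
Tessera is the last rival to drop out, at $111; Talon remains and wins at that price.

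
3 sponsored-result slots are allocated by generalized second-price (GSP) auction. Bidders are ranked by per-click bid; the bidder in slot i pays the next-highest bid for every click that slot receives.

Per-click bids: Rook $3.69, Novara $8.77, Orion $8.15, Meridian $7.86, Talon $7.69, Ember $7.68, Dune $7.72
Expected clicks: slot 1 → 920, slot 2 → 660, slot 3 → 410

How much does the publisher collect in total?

Total revenue: $15850.80

Per-click bids in order: $8.77 (Novara) > $8.15 (Orion) > $7.86 (Meridian) > $7.72 (Dune) > …
Slot 1: Novara pays $8.15 × 920 = $7498.00
Slot 2: Orion pays $7.86 × 660 = $5187.60
Slot 3: Meridian pays $7.72 × 410 = $3165.20
Total = $15850.80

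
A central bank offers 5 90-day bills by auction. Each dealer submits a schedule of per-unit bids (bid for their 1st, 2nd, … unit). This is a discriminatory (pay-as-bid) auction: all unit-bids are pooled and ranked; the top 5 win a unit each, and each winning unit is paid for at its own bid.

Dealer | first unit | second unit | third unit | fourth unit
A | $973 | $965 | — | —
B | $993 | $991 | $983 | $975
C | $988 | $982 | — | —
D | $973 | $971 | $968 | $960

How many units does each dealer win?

B 3, C 2

Pooled unit-bids ranked (top 5): 993 (B-1), 991 (B-2), 988 (C-1), 983 (B-3), 982 (C-2)
Next rejected bid: $975 (not a price — pay-as-bid).
Allocation: B 3, C 2.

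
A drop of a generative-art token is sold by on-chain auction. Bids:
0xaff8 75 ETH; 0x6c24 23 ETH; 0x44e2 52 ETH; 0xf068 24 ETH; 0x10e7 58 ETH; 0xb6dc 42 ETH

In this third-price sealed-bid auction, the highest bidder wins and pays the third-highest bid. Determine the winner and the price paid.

0xaff8 pays 52 ETH

Sorting bids: 75 (0xaff8) > 58 (0x10e7) > 52 (0x44e2) > 42 (0xb6dc) > 24 (0xf068) > 23 (0x6c24)
0xaff8 wins; payment is bid #3 in the ranking = 52 ETH.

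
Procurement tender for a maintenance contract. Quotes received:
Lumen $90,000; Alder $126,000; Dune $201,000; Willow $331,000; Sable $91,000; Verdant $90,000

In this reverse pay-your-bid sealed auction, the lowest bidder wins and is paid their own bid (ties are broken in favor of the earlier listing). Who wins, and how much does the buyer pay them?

Lumen is paid $90,000

Sorting bids: 90,000 (Lumen) < 90,000 (Verdant) < 91,000 (Sable) < 126,000 (Alder) < 201,000 (Dune) < 331,000 (Willow)
Tie at $90,000 → Lumen wins by tie-break.
First-price: Lumen is paid what they bid, $90,000.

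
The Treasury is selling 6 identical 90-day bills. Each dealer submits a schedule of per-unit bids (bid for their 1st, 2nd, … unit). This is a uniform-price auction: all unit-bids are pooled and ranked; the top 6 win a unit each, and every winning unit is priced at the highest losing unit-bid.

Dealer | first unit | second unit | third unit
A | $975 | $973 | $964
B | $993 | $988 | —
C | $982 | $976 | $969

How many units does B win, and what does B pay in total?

Merging the schedules and taking the best 6: 993 (B-1), 988 (B-2), 982 (C-1), 976 (C-2), 975 (A-1), 973 (A-2)
The (k+1)-th unit-bid is $969.
B wins 2 unit(s) at $969 each.

B: 2 units, pays $1,938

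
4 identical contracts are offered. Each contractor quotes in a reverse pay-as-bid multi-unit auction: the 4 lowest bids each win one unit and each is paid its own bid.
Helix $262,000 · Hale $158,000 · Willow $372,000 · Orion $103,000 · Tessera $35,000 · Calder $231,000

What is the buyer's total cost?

Bids ranked low→high: 35,000 (Tessera), 103,000 (Orion), 158,000 (Hale), 231,000 (Calder), 262,000 (Helix), 372,000 (Willow)
The 4 lowest are Tessera, Orion, Hale, Calder.
Total cost = 35,000 + 103,000 + 158,000 + 231,000 = $527,000.

Total cost: $527,000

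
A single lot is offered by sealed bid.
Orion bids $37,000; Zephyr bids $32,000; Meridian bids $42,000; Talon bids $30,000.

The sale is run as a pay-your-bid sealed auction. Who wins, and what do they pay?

Meridian pays $42,000

Rule: the highest bidder wins and pays their own bid.
Sorting bids: 42,000 (Meridian) > 37,000 (Orion) > 32,000 (Zephyr) > 30,000 (Talon)
Meridian is highest → pays own bid, $42,000.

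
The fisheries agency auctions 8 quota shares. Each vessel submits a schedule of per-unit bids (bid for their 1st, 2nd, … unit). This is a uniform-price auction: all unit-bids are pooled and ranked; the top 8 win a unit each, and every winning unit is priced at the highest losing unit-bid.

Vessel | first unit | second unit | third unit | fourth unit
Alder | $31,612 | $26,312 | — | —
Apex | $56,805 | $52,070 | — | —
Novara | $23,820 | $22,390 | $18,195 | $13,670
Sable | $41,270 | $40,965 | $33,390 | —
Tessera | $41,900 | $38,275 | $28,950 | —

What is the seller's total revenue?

Total revenue: $231,600

Merging the schedules and taking the best 8: 56,805 (Apex-1), 52,070 (Apex-2), 41,900 (Tessera-1), 41,270 (Sable-1), 40,965 (Sable-2), 38,275 (Tessera-2), 33,390 (Sable-3), 31,612 (Alder-1)
The (k+1)-th unit-bid is $28,950.
Allocation: Alder 1, Apex 2, Sable 3, Tessera 2. Every unit priced at $28,950.
Revenue = 8 × 28,950 = $231,600.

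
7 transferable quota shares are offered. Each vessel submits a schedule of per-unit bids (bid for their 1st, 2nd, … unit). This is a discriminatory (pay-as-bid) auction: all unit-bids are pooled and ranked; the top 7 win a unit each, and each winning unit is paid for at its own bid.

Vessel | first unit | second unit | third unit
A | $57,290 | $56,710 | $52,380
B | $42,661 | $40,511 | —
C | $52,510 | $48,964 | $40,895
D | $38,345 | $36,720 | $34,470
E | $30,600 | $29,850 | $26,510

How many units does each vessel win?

A 3, B 1, C 3

All unit-bids, highest first — top 7: 57,290 (A-1), 56,710 (A-2), 52,510 (C-1), 52,380 (A-3), 48,964 (C-2), 42,661 (B-1), 40,895 (C-3)
Next rejected bid: $40,511 (not a price — pay-as-bid).
Allocation: A 3, B 1, C 3.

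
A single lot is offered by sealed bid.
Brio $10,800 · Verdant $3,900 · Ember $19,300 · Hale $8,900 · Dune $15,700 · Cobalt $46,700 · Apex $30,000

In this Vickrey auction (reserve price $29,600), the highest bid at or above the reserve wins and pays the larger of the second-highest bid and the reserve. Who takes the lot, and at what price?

Vickrey auction (reserve price $29,600): the highest bid at or above the reserve wins and pays the larger of the second-highest bid and the reserve.
Sorting bids: 46,700 (Cobalt) > 30,000 (Apex) > 19,300 (Ember) > 15,700 (Dune) > 10,800 (Brio) > 8,900 (Hale) > …
Cobalt has the top bid at or above the reserve ($46,700).
max(second-highest $30,000, reserve $29,600) = $30,000; the reserve does not bind.

Cobalt pays $30,000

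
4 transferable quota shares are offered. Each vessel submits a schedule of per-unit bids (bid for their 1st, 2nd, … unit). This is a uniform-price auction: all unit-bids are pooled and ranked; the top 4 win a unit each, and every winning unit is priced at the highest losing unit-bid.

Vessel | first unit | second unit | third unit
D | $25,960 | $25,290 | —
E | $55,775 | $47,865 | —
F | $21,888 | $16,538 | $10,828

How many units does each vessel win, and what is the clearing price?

D 2, E 2; clearing price $21,888

Merging the schedules and taking the best 4: 55,775 (E-1), 47,865 (E-2), 25,960 (D-1), 25,290 (D-2)
The (k+1)-th unit-bid is $21,888.
Allocation: D 2, E 2.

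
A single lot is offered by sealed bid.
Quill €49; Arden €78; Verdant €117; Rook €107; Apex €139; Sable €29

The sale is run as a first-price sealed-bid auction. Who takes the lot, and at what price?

Bids ranked: 139 (Apex) > 117 (Verdant) > 107 (Rook) > 78 (Arden) > 49 (Quill) > 29 (Sable)
Apex is highest → pays own bid, €139.

Apex pays €139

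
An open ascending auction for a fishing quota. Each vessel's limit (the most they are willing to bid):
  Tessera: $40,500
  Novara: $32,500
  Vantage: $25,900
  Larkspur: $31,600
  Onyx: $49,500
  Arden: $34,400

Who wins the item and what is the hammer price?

Onyx wins at $40,500

Limits in order: 49,500 (Onyx) > 40,500 (Tessera) > 34,400 (Arden) > 32,500 (Novara) > 31,600 (Larkspur) > 25,900 (Vantage)
Bidding ends when Tessera exits at $40,500; Onyx takes it.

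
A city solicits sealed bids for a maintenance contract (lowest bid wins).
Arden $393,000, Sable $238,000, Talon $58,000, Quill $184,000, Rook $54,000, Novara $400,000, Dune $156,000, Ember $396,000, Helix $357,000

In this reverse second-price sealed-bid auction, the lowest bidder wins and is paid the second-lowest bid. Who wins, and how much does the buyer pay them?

Bids ranked: 54,000 (Rook) < 58,000 (Talon) < 156,000 (Dune) < 184,000 (Quill) < 238,000 (Sable) < 357,000 (Helix) < …
Rook wins with the lowest bid; price is set by the runner-up at $58,000.

Rook is paid $58,000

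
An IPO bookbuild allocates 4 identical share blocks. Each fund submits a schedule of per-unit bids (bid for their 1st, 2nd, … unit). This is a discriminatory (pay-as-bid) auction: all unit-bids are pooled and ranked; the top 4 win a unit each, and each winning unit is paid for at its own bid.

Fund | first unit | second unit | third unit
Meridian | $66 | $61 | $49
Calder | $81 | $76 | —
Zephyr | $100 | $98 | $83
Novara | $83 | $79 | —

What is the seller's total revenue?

Total revenue: $364

All unit-bids, highest first — top 4: 100 (Zephyr-1), 98 (Zephyr-2), 83 (Zephyr-3), 83 (Novara-1)
Next rejected bid: $81 (not a price — pay-as-bid).
Each winning unit pays its own bid.
Revenue = 100 + 98 + 83 + 83 = $364.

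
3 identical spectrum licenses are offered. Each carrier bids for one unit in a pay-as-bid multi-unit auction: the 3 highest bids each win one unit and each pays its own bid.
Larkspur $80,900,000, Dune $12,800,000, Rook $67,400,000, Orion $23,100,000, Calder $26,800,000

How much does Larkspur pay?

Larkspur pays $80,900,000

Sorting: 80,900,000 (Larkspur), 67,400,000 (Rook), 26,800,000 (Calder), 23,100,000 (Orion), 12,800,000 (Dune)
The 3 highest are Larkspur, Rook, Calder.
Larkspur wins → own bid $80,900,000.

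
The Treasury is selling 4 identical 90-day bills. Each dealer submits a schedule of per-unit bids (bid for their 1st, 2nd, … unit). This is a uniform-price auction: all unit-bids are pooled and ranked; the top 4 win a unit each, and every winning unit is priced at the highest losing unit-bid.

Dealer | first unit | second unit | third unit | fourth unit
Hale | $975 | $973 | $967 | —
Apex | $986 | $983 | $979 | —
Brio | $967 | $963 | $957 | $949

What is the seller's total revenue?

Total revenue: $3,892

Pooled unit-bids ranked (top 4): 986 (Apex-1), 983 (Apex-2), 979 (Apex-3), 975 (Hale-1)
Highest rejected unit-bid = $973.
Allocation: Apex 3, Hale 1. Every unit priced at $973.
Revenue = 4 × 973 = $3,892.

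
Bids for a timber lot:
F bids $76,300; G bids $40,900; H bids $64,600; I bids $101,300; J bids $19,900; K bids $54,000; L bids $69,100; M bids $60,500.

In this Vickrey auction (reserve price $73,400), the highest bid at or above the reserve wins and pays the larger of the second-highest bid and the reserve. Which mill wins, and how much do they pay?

I pays $76,300

Rule: the highest bid at or above the reserve wins and pays the larger of the second-highest bid and the reserve.
Bids in order: 101,300 (I) > 76,300 (F) > 69,100 (L) > 64,600 (H) > 60,500 (M) > 54,000 (K) > …
I has the top bid at or above the reserve ($101,300).
Second-highest bid $76,300 exceeds the reserve $73,400 → payment $76,300.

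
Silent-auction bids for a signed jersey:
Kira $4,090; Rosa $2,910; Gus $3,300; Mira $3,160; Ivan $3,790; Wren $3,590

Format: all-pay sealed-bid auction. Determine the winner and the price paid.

All-pay sealed-bid auction: the highest bidder wins the item, but every bidder pays their own bid.
Bids in order: 4,090 (Kira) > 3,790 (Ivan) > 3,590 (Wren) > 3,300 (Gus) > 3,160 (Mira) > 2,910 (Rosa)
Kira is highest and takes the item; every bidder forfeits their bid.

Kira pays $4,090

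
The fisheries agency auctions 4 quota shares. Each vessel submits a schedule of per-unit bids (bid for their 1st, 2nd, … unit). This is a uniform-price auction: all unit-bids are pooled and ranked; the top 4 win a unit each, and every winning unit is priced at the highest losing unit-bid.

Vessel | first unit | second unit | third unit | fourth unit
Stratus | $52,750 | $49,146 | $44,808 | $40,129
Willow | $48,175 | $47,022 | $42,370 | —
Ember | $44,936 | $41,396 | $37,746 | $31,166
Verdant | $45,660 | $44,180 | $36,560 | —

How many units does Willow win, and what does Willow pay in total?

Willow: 2 units, pays $91,320

Pooled unit-bids ranked (top 4): 52,750 (Stratus-1), 49,146 (Stratus-2), 48,175 (Willow-1), 47,022 (Willow-2)
Highest rejected unit-bid = $45,660.
Willow wins 2 unit(s) at $45,660 each.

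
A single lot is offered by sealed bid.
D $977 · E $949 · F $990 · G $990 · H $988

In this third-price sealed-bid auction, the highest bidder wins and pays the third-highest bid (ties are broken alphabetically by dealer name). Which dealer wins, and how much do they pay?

F pays $988

Bids in order: 990 (F) > 990 (G) > 988 (H) > 977 (D) > 949 (E)
Tie at $990 → F wins by tie-break.
F is highest; pays the third-highest bid, $988.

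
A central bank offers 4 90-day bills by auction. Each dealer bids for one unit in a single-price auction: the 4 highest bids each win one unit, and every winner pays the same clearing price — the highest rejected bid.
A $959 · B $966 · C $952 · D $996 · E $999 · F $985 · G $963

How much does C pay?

C pays $0

Bids ranked high→low: 999 (E), 996 (D), 985 (F), 966 (B), 963 (G), 959 (A), …
Top 4: E, D, F, B.
Clearing price = highest rejected bid = $963.
C does not win → pays $0.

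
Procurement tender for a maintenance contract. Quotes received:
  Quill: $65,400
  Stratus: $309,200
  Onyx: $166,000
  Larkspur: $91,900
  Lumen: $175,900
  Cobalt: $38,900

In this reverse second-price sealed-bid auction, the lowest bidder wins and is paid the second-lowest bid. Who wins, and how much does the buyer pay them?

Cobalt is paid $65,400

Bids in order: 38,900 (Cobalt) < 65,400 (Quill) < 91,900 (Larkspur) < 166,000 (Onyx) < 175,900 (Lumen) < 309,200 (Stratus)
Second-price: Cobalt is paid Quill's bid of $65,400.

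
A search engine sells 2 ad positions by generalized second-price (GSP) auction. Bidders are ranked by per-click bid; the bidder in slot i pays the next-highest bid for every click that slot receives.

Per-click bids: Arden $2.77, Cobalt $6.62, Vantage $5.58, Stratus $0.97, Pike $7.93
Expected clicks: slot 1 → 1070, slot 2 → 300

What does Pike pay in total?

Pike pays $7083.40

Ranked by bid: $7.93 (Pike) > $6.62 (Cobalt) > $5.58 (Vantage) > …
Pike holds slot 1 → pays next bid $6.62 × 1070 clicks = $7083.40.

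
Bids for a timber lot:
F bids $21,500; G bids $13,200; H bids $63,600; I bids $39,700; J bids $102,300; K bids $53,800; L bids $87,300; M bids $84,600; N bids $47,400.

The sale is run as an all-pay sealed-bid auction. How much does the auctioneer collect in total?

Bids ranked: 102,300 (J) > 87,300 (L) > 84,600 (M) > 63,600 (H) > 53,800 (K) > 47,400 (N) > …
J wins with the top bid; all bids are sunk regardless.
Every bidder forfeits their bid regardless of winning.
Revenue = 21,500 + 13,200 + 63,600 + 39,700 + 102,300 + 53,800 + 87,300 + 84,600 + 47,400 = $513,400.

Total revenue: $513,400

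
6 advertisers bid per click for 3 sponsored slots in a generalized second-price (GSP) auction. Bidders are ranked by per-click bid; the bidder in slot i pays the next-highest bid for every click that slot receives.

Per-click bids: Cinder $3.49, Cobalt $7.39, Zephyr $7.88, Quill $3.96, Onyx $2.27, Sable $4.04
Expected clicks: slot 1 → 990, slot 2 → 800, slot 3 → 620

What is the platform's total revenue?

Total revenue: $13003.30

Sorting advertisers: $7.88 (Zephyr) > $7.39 (Cobalt) > $4.04 (Sable) > $3.96 (Quill) > …
Slot 1: Zephyr pays $7.39 × 990 = $7316.10
Slot 2: Cobalt pays $4.04 × 800 = $3232.00
Slot 3: Sable pays $3.96 × 620 = $2455.20
Total = $13003.30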